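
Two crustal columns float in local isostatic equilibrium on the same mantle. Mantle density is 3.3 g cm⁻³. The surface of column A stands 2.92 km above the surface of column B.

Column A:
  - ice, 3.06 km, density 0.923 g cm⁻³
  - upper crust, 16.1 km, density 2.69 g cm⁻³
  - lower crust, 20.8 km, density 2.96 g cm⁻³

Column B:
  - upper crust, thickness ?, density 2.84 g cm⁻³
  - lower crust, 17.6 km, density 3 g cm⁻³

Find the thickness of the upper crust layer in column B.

Take the compensation level at the base of the deeper column (depth z_c below the surface of column A) and equate Σ ρ_i t_i down to z_c; mantle fills any gap and the z_c terms cancel.
Column A: 3.06×0.923 + 16.1×2.69 + 20.8×2.96 + (z_c − 39.96)×3.3
Column B: 2.92×0 + x×2.84 + 17.6×3 + (z_c − 2.92 − 17.6 − x)×3.3
The z_c×3.3 term appears on both sides and cancels. Collect the known terms of each column as K = Σ(ρt)_known − 3.3 × (depth of known layers): K_A = 107.70138 − 3.3×39.96 = −24.16662; K_B = 52.8 − 3.3×(2.92 + 17.6) = −14.916.
Balance: K_A = K_B − x×(3.3 − 2.84), so x = (K_B − K_A)/(3.3 − 2.84) = 9.25062/0.46 = 20.1 km.

20.1 km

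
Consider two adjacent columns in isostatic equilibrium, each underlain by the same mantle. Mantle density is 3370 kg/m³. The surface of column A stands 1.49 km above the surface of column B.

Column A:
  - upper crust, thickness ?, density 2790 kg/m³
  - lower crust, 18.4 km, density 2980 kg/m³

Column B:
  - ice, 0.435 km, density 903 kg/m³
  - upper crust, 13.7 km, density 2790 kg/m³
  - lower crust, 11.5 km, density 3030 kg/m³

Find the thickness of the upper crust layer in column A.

18.6 km

Take the compensation level at the base of the deeper column (depth z_c below the surface of column A) and equate Σ ρ_i t_i down to z_c; mantle fills any gap and the z_c terms cancel.
Column A: x×2790 + 18.4×2980 + (z_c − 18.4 − x)×3370
Column B: 1.49×0 + 0.435×903 + 13.7×2790 + 11.5×3030 + (z_c − 1.49 − 25.635)×3370
The z_c×3370 term appears on both sides and cancels. Collect the known terms of each column as K = Σ(ρt)_known − 3370 × (depth of known layers): K_A = 54832 − 3370×18.4 = −7176; K_B = 73460.805 − 3370×(1.49 + 25.635) = −17950.445.
Balance: K_A − x×(3370 − 2790) = K_B, so x = (K_A − K_B)/(3370 − 2790) = 10774.4/580 = 18.6 km.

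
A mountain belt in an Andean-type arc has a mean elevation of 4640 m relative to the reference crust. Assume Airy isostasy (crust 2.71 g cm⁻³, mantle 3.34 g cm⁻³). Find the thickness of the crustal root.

20000 m

By Archimedes' principle applied to the lithosphere: the weight of the topography is balanced by the buoyancy of the root, ρ_c h = (ρ_m − ρ_c) r.
r = h · ρ_c / (ρ_m − ρ_c) = 4640 m × 2.71 / (3.34 − 2.71) = 20000 m.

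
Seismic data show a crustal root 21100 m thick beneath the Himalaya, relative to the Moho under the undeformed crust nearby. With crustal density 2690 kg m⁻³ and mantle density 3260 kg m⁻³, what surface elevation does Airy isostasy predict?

For local isostatic compensation: ρ_c h = (ρ_m − ρ_c) r.
h = r (ρ_m − ρ_c) / ρ_c = 21100 m × (3260 − 2690) / 2690 = 4470 m.

4470 m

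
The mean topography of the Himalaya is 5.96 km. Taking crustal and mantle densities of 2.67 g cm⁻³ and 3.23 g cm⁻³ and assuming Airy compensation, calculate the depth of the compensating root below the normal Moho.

In Airy isostatic equilibrium: the weight of the topography is balanced by the buoyancy of the root, ρ_c h = (ρ_m − ρ_c) r.
r = h · ρ_c / (ρ_m − ρ_c) = 5.96 km × 2.67 / (3.23 − 2.67) = 28.4 km.

28.4 km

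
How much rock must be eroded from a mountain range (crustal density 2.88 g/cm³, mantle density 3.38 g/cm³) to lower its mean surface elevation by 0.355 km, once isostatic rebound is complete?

Net drop Δ = e − u = e − e ρ_c/ρ_m = e (ρ_m − ρ_c)/ρ_m.
e = Δ ρ_m/(ρ_m − ρ_c) = 0.355 km × 3.38/0.5 = 2.4 km.

2.4 km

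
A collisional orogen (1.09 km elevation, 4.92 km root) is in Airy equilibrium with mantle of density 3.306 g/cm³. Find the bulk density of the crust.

2.71 g/cm³

ρ_c h = (ρ_m − ρ_c) r → ρ_c (h + r) = ρ_m r → ρ_c = ρ_m r / (h + r).
ρ_c = 3.306 × 4.92 km / (1.09 km + 4.92 km) = 2.71 g/cm³.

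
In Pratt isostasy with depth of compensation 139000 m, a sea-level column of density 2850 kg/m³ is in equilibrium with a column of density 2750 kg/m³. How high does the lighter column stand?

ρ_ref D = ρ (D + h) → h = D (ρ_ref − ρ)/ρ.
h = 139000 m × (2850 − 2750)/2750 = 5050 m.

5050 m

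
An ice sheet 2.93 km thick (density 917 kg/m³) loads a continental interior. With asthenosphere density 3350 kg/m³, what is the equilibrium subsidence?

0.802 km

In Airy isostatic equilibrium: the ice load ρ_ice t is balanced by mantle displaced below, ρ_m s.
s = t ρ_ice / ρ_m = 2.93 km × 917/3350 = 0.802 km.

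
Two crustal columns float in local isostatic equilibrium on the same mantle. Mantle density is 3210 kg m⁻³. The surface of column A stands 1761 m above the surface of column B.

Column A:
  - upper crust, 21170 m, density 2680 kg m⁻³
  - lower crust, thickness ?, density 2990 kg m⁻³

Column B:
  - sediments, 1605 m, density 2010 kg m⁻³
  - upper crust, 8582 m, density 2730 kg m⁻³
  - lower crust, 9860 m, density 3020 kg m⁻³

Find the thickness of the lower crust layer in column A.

Take the compensation level at the base of the deeper column (depth z_c below the surface of column A) and equate Σ ρ_i t_i down to z_c; mantle fills any gap and the z_c terms cancel.
Column A: 21170×2680 + x×2990 + (z_c − 21170 − x)×3210
Column B: 1761×0 + 1605×2010 + 8582×2730 + 9860×3020 + (z_c − 1761 − 20047)×3210
The z_c×3210 term appears on both sides and cancels. Collect the known terms of each column as K = Σ(ρt)_known − 3210 × (depth of known layers): K_A = 56735600 − 3210×21170 = −11220100; K_B = 56432110 − 3210×(1761 + 20047) = −13571570.
Balance: K_A − x×(3210 − 2990) = K_B, so x = (K_A − K_B)/(3210 − 2990) = 2351470/220 = 10700 m.

10700 m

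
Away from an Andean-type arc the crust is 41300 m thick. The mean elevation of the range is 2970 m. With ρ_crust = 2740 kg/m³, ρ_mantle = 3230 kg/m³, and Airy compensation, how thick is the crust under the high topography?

Root depth r = h ρ_c / (ρ_m − ρ_c) = 2970 m × 2740 / 490 = 16610 m.
Total thickness = T + h + r = 41300 m + 2970 m + 16610 m = 60900 m.

60900 m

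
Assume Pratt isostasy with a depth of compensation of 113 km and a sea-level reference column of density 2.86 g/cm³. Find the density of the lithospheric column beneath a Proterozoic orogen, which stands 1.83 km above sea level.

2.81 g/cm³

Pratt balance: ρ_ref D = ρ (D + h).
ρ = ρ_ref D/(D + h) = 2.86 × 113 km/(113 km + 1.83 km) = 2.81 g/cm³.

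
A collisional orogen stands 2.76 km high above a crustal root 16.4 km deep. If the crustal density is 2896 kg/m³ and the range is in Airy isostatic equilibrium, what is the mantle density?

Airy balance: ρ_c h = (ρ_m − ρ_c) r → ρ_m = ρ_c (1 + h/r).
ρ_m = 2896 × (1 + 2.76 km/16.4 km) = 3380 kg/m³.

3380 kg/m³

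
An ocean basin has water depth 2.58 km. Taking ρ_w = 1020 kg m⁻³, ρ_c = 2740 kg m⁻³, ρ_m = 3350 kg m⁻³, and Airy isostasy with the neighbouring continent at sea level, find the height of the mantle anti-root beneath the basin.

Equating mass per unit area of the two columns: replacing crust with seawater at the top is compensated by replacing crust with mantle at the base: d (ρ_c − ρ_w) = a (ρ_m − ρ_c).
a = d (ρ_c − ρ_w)/(ρ_m − ρ_c) = 2.58 km × 1720/610 = 7.27 km.

7.27 km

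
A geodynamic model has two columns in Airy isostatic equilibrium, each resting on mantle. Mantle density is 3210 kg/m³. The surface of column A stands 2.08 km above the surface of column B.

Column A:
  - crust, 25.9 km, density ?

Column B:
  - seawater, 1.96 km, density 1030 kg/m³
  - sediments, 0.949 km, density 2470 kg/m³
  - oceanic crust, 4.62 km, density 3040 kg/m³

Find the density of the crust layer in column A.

2730 kg/m³

Take the compensation level at the base of the deeper column (depth z_c below the surface of column A) and equate Σ ρ_i t_i down to z_c; mantle fills any gap and the z_c terms cancel.
Column A: 25.9×ρ + (z_c − 25.9)×3210
Column B: 2.08×0 + 1.96×1030 + 0.949×2470 + 4.62×3040 + (z_c − 2.08 − 7.529)×3210
The z_c×3210 term appears on both sides and cancels. Collect the known terms of each column as K = Σ(ρt)_known − 3210 × (depth of known layers): K_A = 0 − 3210×25.9 = −83139; K_B = 18407.63 − 3210×(2.08 + 7.529) = −12437.26.
Balance: K_A + 25.9×ρ = K_B, so ρ = (K_B − K_A)/25.9 = 70701.7/25.9 = 2730 kg/m³.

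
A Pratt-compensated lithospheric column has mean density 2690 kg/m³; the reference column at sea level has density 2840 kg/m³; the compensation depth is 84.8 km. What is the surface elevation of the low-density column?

4.73 km

ρ_ref D = ρ (D + h) → h = D (ρ_ref − ρ)/ρ.
h = 84.8 km × (2840 − 2690)/2690 = 4.73 km.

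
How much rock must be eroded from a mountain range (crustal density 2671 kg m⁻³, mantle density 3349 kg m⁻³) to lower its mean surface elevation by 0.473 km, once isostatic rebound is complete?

2.34 km

Net drop Δ = e − u = e − e ρ_c/ρ_m = e (ρ_m − ρ_c)/ρ_m.
e = Δ ρ_m/(ρ_m − ρ_c) = 0.473 km × 3349/678 = 2.34 km.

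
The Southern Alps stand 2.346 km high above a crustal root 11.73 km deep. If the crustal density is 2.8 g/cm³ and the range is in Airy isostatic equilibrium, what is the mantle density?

3.36 g/cm³

Airy balance: ρ_c h = (ρ_m − ρ_c) r → ρ_m = ρ_c (1 + h/r).
ρ_m = 2.8 × (1 + 2.346 km/11.73 km) = 3.36 g/cm³.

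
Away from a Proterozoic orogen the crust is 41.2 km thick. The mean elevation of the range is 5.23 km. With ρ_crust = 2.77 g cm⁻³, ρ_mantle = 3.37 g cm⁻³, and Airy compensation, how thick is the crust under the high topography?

Root depth r = h ρ_c / (ρ_m − ρ_c) = 5.23 km × 2.77 / 0.6 = 24.15 km.
Total thickness = T + h + r = 41.2 km + 5.23 km + 24.15 km = 70.6 km.

70.6 km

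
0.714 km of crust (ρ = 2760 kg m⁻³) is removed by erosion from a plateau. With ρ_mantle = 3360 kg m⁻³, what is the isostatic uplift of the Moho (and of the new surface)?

0.587 km

Unloading: uplift u = e ρ_c/ρ_m = 0.714 km × 2760/3360 = 0.587 km.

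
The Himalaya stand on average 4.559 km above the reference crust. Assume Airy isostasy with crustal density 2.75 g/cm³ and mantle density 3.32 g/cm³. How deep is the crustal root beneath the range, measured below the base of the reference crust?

22 km

By Archimedes' principle applied to the lithosphere: the weight of the topography is balanced by the buoyancy of the root, ρ_c h = (ρ_m − ρ_c) r.
r = h · ρ_c / (ρ_m − ρ_c) = 4.559 km × 2.75 / (3.32 − 2.75) = 22 km.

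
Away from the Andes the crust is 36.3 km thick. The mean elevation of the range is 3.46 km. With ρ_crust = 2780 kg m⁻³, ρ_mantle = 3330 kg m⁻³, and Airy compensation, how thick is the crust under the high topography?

57.2 km

Root depth r = h ρ_c / (ρ_m − ρ_c) = 3.46 km × 2780 / 550 = 17.49 km.
Total thickness = T + h + r = 36.3 km + 3.46 km + 17.49 km = 57.2 km.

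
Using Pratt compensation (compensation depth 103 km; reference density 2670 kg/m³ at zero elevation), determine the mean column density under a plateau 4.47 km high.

Pratt balance: ρ_ref D = ρ (D + h).
ρ = ρ_ref D/(D + h) = 2670 × 103 km/(103 km + 4.47 km) = 2560 kg/m³.

2560 kg/m³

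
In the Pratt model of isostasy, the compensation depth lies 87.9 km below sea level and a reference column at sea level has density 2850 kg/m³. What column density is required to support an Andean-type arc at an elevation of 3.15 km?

2750 kg/m³

Pratt balance: ρ_ref D = ρ (D + h).
ρ = ρ_ref D/(D + h) = 2850 × 87.9 km/(87.9 km + 3.15 km) = 2750 kg/m³.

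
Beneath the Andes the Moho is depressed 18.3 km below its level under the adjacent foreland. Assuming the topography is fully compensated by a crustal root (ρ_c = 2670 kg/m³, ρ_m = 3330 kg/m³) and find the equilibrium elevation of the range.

4.52 km

By Archimedes' principle applied to the lithosphere: ρ_c h = (ρ_m − ρ_c) r.
h = r (ρ_m − ρ_c) / ρ_c = 18.3 km × (3330 − 2670) / 2670 = 4.52 km.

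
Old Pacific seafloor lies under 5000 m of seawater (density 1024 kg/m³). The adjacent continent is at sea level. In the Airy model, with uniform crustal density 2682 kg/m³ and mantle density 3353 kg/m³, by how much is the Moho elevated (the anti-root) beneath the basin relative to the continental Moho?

Equating mass per unit area of the two columns: replacing crust with seawater at the top is compensated by replacing crust with mantle at the base: d (ρ_c − ρ_w) = a (ρ_m − ρ_c).
a = d (ρ_c − ρ_w)/(ρ_m − ρ_c) = 5000 m × 1658/671 = 12400 m.

12400 m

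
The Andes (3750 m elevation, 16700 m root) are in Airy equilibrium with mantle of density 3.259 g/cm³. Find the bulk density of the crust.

2.66 g/cm³

ρ_c h = (ρ_m − ρ_c) r → ρ_c (h + r) = ρ_m r → ρ_c = ρ_m r / (h + r).
ρ_c = 3.259 × 16700 m / (3750 m + 16700 m) = 2.66 g/cm³.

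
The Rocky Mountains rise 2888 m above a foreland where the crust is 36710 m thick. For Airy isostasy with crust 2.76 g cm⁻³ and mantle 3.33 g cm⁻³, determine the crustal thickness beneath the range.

Root depth r = h ρ_c / (ρ_m − ρ_c) = 2888 m × 2.76 / 0.57 = 13980 m.
Total thickness = T + h + r = 36710 m + 2888 m + 13980 m = 53600 m.

53600 m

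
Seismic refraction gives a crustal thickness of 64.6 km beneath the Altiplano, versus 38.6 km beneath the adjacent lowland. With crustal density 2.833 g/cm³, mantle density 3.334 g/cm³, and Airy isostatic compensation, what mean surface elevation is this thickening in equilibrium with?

3.91 km

Excess crust Δ = 64.6 km − 38.6 km = 26 km, split between elevation h and root r with h + r = Δ.
Airy balance ρ_c h = (ρ_m − ρ_c) r gives r = h ρ_c/(ρ_m − ρ_c), so h (1 + ρ_c/(ρ_m − ρ_c)) = Δ, i.e. h = Δ (ρ_m − ρ_c)/ρ_m.
h = 26 km × 0.501/3.334 = 3.91 km.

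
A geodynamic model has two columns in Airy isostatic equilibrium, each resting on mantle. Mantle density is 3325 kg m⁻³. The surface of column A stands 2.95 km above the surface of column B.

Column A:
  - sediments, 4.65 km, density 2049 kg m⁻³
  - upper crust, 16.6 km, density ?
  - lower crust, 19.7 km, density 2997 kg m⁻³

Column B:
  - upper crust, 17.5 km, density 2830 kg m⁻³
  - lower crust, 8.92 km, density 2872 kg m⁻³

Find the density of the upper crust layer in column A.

2720 kg m⁻³

Take the compensation level at the base of the deeper column (depth z_c below the surface of column A) and equate Σ ρ_i t_i down to z_c; mantle fills any gap and the z_c terms cancel.
Column A: 4.65×2049 + 16.6×ρ + 19.7×2997 + (z_c − 40.95)×3325
Column B: 2.95×0 + 17.5×2830 + 8.92×2872 + (z_c − 2.95 − 26.42)×3325
The z_c×3325 term appears on both sides and cancels. Collect the known terms of each column as K = Σ(ρt)_known − 3325 × (depth of known layers): K_A = 68568.75 − 3325×40.95 = −67590; K_B = 75143.24 − 3325×(2.95 + 26.42) = −22512.01.
Balance: K_A + 16.6×ρ = K_B, so ρ = (K_B − K_A)/16.6 = 45078/16.6 = 2720 kg m⁻³.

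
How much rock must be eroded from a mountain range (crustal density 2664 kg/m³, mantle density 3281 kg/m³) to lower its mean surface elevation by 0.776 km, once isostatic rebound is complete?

4.13 km

Net drop Δ = e − u = e − e ρ_c/ρ_m = e (ρ_m − ρ_c)/ρ_m.
e = Δ ρ_m/(ρ_m − ρ_c) = 0.776 km × 3281/617 = 4.13 km.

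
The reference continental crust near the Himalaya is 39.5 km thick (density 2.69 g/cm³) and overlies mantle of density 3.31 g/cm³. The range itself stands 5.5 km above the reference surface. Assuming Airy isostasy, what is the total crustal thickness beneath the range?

Root depth r = h ρ_c / (ρ_m − ρ_c) = 5.5 km × 2.69 / 0.62 = 23.86 km.
Total thickness = T + h + r = 39.5 km + 5.5 km + 23.86 km = 68.9 km.

68.9 km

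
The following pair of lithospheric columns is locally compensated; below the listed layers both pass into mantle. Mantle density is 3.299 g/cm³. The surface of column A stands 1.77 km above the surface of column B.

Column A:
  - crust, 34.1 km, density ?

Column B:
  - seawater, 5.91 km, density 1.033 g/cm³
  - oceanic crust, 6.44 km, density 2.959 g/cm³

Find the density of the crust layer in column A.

Take the compensation level at the base of the deeper column (depth z_c below the surface of column A) and equate Σ ρ_i t_i down to z_c; mantle fills any gap and the z_c terms cancel.
Column A: 34.1×ρ + (z_c − 34.1)×3.299
Column B: 1.77×0 + 5.91×1.033 + 6.44×2.959 + (z_c − 1.77 − 12.35)×3.299
The z_c×3.299 term appears on both sides and cancels. Collect the known terms of each column as K = Σ(ρt)_known − 3.299 × (depth of known layers): K_A = 0 − 3.299×34.1 = −112.4959; K_B = 25.16099 − 3.299×(1.77 + 12.35) = −21.42089.
Balance: K_A + 34.1×ρ = K_B, so ρ = (K_B − K_A)/34.1 = 91.075/34.1 = 2.67 g/cm³.

2.67 g/cm³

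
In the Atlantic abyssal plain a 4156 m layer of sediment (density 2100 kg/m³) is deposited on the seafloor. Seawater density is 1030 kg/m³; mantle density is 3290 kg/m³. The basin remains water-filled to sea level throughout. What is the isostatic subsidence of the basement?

Submarine loading: the sediment displaces seawater, and the subsidence is in turn flooded, so s (ρ_m − ρ_w) = t (ρ_sed − ρ_w).
s = 4156 m × (2100 − 1030) / (3290 − 1030) = 1970 m.

1970 m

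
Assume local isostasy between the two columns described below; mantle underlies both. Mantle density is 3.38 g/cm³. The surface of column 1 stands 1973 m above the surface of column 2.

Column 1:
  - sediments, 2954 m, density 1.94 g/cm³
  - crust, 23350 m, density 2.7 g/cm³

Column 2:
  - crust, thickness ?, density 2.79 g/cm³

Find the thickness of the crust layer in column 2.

Take the compensation level at the base of the deeper column (depth z_c below the surface of column 1) and equate Σ ρ_i t_i down to z_c; mantle fills any gap and the z_c terms cancel.
Column 1: 2954×1.94 + 23350×2.7 + (z_c − 26304)×3.38
Column 2: 1973×0 + x×2.79 + (z_c − 1973 − 0 − x)×3.38
The z_c×3.38 term appears on both sides and cancels. Collect the known terms of each column as K = Σ(ρt)_known − 3.38 × (depth of known layers): K_1 = 68775.76 − 3.38×26304 = −20131.76; K_2 = 0 − 3.38×(1973 + 0) = −6668.74.
Balance: K_1 = K_2 − x×(3.38 − 2.79), so x = (K_2 − K_1)/(3.38 − 2.79) = 13463/0.59 = 22800 m.

22800 m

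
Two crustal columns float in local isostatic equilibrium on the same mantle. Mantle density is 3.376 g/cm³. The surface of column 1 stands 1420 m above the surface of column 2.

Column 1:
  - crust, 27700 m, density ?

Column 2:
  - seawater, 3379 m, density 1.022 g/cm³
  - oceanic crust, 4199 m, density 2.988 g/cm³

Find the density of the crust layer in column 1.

Take the compensation level at the base of the deeper column (depth z_c below the surface of column 1) and equate Σ ρ_i t_i down to z_c; mantle fills any gap and the z_c terms cancel.
Column 1: 27700×ρ + (z_c − 27700)×3.376
Column 2: 1420×0 + 3379×1.022 + 4199×2.988 + (z_c − 1420 − 7578)×3.376
The z_c×3.376 term appears on both sides and cancels. Collect the known terms of each column as K = Σ(ρt)_known − 3.376 × (depth of known layers): K_1 = 0 − 3.376×27700 = −93515.2; K_2 = 15999.95 − 3.376×(1420 + 7578) = −14377.298.
Balance: K_1 + 27700×ρ = K_2, so ρ = (K_2 − K_1)/27700 = 79137.9/27700 = 2.86 g/cm³.

2.86 g/cm³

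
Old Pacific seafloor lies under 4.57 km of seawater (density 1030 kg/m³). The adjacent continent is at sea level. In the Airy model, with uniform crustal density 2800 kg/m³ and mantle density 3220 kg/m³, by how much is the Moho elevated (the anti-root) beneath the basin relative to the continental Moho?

19.3 km

Equating mass per unit area of the two columns: replacing crust with seawater at the top is compensated by replacing crust with mantle at the base: d (ρ_c − ρ_w) = a (ρ_m − ρ_c).
a = d (ρ_c − ρ_w)/(ρ_m − ρ_c) = 4.57 km × 1770/420 = 19.3 km.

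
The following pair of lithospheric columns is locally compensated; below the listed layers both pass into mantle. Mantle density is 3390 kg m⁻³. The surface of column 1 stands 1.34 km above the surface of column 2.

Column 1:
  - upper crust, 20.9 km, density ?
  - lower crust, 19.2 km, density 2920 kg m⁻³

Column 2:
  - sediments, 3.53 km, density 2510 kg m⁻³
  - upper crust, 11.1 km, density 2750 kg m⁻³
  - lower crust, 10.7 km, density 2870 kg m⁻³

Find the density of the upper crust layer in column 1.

Take the compensation level at the base of the deeper column (depth z_c below the surface of column 1) and equate Σ ρ_i t_i down to z_c; mantle fills any gap and the z_c terms cancel.
Column 1: 20.9×ρ + 19.2×2920 + (z_c − 40.1)×3390
Column 2: 1.34×0 + 3.53×2510 + 11.1×2750 + 10.7×2870 + (z_c − 1.34 − 25.33)×3390
The z_c×3390 term appears on both sides and cancels. Collect the known terms of each column as K = Σ(ρt)_known − 3390 × (depth of known layers): K_1 = 56064 − 3390×40.1 = −79875; K_2 = 70094.3 − 3390×(1.34 + 25.33) = −20317.
Balance: K_1 + 20.9×ρ = K_2, so ρ = (K_2 − K_1)/20.9 = 59558/20.9 = 2850 kg m⁻³.

2850 kg m⁻³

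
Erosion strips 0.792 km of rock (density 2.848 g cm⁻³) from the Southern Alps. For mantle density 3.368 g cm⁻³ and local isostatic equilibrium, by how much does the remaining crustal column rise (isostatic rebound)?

0.67 km

Unloading: uplift u = e ρ_c/ρ_m = 0.792 km × 2.848/3.368 = 0.67 km.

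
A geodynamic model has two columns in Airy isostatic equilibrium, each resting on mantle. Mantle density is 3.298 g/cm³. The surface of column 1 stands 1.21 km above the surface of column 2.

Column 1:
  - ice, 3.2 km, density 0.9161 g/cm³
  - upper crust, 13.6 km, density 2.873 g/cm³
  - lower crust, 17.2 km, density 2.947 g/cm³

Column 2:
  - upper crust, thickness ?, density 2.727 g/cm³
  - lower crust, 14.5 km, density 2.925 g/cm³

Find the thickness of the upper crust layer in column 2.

Take the compensation level at the base of the deeper column (depth z_c below the surface of column 1) and equate Σ ρ_i t_i down to z_c; mantle fills any gap and the z_c terms cancel.
Column 1: 3.2×0.9161 + 13.6×2.873 + 17.2×2.947 + (z_c − 34)×3.298
Column 2: 1.21×0 + x×2.727 + 14.5×2.925 + (z_c − 1.21 − 14.5 − x)×3.298
The z_c×3.298 term appears on both sides and cancels. Collect the known terms of each column as K = Σ(ρt)_known − 3.298 × (depth of known layers): K_1 = 92.69272 − 3.298×34 = −19.43928; K_2 = 42.4125 − 3.298×(1.21 + 14.5) = −9.39908.
Balance: K_1 = K_2 − x×(3.298 − 2.727), so x = (K_2 − K_1)/(3.298 − 2.727) = 10.0402/0.571 = 17.6 km.

17.6 km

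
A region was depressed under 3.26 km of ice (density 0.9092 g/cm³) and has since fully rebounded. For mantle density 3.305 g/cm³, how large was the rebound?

Removing the load lets mantle flow back in; uplift u satisfies ρ_ice t = ρ_m u.
u = t ρ_ice/ρ_m = 3.26 km × 0.9092/3.305 = 0.897 km.

0.897 km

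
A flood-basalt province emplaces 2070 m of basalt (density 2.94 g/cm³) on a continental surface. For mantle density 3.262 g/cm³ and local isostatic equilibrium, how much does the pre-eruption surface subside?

1870 m

Subaerial loading: s = t ρ_load / ρ_m.
s = 2070 m × 2.94/3.262 = 1870 m.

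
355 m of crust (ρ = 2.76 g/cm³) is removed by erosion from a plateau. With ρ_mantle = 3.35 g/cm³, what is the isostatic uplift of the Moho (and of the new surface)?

Unloading: uplift u = e ρ_c/ρ_m = 355 m × 2.76/3.35 = 292 m.

292 m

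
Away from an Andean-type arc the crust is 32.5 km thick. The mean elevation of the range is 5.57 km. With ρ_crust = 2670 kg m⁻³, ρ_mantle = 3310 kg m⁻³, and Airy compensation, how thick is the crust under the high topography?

61.3 km

Root depth r = h ρ_c / (ρ_m − ρ_c) = 5.57 km × 2670 / 640 = 23.24 km.
Total thickness = T + h + r = 32.5 km + 5.57 km + 23.24 km = 61.3 km.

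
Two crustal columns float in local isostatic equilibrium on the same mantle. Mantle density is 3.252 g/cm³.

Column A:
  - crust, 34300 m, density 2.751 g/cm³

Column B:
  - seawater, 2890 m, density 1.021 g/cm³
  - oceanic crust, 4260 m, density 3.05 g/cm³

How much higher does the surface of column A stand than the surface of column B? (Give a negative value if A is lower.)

3040 m

For any compensation level in the mantle, the mantle terms cancel and isostasy reduces to e = (Σt_A − Σt_B) − (Σ(ρt)_A − Σ(ρt)_B) / ρ_m.
Σt_A = 34300 m; Σt_B = 7150 m; Σ(ρt)_A = 94359.3; Σ(ρt)_B = 15943.69 (in m·g/cm³).
e = (34300 − 7150) − (94359.3 − 15943.69) / 3.252 = 3040 m.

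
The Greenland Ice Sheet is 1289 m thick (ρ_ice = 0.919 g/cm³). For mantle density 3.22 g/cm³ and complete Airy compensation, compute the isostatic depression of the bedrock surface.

368 m

Equating mass per unit area of the two columns: the ice load ρ_ice t is balanced by mantle displaced below, ρ_m s.
s = t ρ_ice / ρ_m = 1289 m × 0.919/3.22 = 368 m.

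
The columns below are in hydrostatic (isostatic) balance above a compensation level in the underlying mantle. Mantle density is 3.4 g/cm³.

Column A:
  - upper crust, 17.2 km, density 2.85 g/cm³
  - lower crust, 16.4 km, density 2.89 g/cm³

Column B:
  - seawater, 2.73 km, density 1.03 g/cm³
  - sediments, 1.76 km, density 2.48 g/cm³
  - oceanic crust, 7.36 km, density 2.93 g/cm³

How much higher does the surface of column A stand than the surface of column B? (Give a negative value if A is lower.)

For any compensation level in the mantle, the mantle terms cancel and isostasy reduces to e = (Σt_A − Σt_B) − (Σ(ρt)_A − Σ(ρt)_B) / ρ_m.
Σt_A = 33.6 km; Σt_B = 11.85 km; Σ(ρt)_A = 96.416; Σ(ρt)_B = 28.7415 (in km·g/cm³).
e = (33.6 − 11.85) − (96.416 − 28.7415) / 3.4 = 1.85 km.

1.85 km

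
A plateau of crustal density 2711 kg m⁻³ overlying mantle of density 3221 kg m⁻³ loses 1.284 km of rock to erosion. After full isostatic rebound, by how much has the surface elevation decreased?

0.203 km

Rebound u = e ρ_c/ρ_m = 1.284 km × 2711/3221 = 1.081 km.
Net surface drop = e − u = 1.284 km − 1.081 km = e (ρ_m − ρ_c)/ρ_m = 0.203 km.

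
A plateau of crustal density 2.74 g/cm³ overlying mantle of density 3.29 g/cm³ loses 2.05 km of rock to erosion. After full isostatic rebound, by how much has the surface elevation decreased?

Rebound u = e ρ_c/ρ_m = 2.05 km × 2.74/3.29 = 1.707 km.
Net surface drop = e − u = 2.05 km − 1.707 km = e (ρ_m − ρ_c)/ρ_m = 0.343 km.

0.343 km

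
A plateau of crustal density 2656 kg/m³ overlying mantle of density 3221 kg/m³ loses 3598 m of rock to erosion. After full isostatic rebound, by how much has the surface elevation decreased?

631 m

Rebound u = e ρ_c/ρ_m = 3598 m × 2656/3221 = 2967 m.
Net surface drop = e − u = 3598 m − 2967 m = e (ρ_m − ρ_c)/ρ_m = 631 m.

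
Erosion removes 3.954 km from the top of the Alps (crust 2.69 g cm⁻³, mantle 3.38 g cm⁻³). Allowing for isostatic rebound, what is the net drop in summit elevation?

Rebound u = e ρ_c/ρ_m = 3.954 km × 2.69/3.38 = 3.147 km.
Net surface drop = e − u = 3.954 km − 3.147 km = e (ρ_m − ρ_c)/ρ_m = 0.807 km.

0.807 km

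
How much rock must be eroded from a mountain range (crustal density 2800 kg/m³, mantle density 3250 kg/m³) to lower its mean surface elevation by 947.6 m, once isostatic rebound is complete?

6840 m

Net drop Δ = e − u = e − e ρ_c/ρ_m = e (ρ_m − ρ_c)/ρ_m.
e = Δ ρ_m/(ρ_m − ρ_c) = 947.6 m × 3250/450 = 6840 m.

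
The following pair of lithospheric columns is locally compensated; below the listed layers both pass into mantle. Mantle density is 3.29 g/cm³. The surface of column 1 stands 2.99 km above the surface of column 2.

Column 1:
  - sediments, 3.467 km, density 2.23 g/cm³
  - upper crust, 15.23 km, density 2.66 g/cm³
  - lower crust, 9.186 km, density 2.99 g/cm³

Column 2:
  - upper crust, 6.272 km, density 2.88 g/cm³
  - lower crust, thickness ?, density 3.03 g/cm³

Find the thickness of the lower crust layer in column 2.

Take the compensation level at the base of the deeper column (depth z_c below the surface of column 1) and equate Σ ρ_i t_i down to z_c; mantle fills any gap and the z_c terms cancel.
Column 1: 3.467×2.23 + 15.23×2.66 + 9.186×2.99 + (z_c − 27.883)×3.29
Column 2: 2.99×0 + 6.272×2.88 + x×3.03 + (z_c − 2.99 − 6.272 − x)×3.29
The z_c×3.29 term appears on both sides and cancels. Collect the known terms of each column as K = Σ(ρt)_known − 3.29 × (depth of known layers): K_1 = 75.70935 − 3.29×27.883 = −16.02572; K_2 = 18.06336 − 3.29×(2.99 + 6.272) = −12.40862.
Balance: K_1 = K_2 − x×(3.29 − 3.03), so x = (K_2 − K_1)/(3.29 − 3.03) = 3.6171/0.26 = 13.9 km.

13.9 km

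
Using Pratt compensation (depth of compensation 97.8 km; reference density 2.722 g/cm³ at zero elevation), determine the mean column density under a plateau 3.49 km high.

2.63 g/cm³

Pratt balance: ρ_ref D = ρ (D + h).
ρ = ρ_ref D/(D + h) = 2.722 × 97.8 km/(97.8 km + 3.49 km) = 2.63 g/cm³.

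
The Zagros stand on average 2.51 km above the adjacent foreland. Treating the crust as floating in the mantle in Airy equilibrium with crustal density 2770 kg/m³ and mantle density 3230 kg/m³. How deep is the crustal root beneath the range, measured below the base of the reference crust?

Equating mass per unit area of the two columns: the weight of the topography is balanced by the buoyancy of the root, ρ_c h = (ρ_m − ρ_c) r.
r = h · ρ_c / (ρ_m − ρ_c) = 2.51 km × 2770 / (3230 − 2770) = 15.1 km.

15.1 km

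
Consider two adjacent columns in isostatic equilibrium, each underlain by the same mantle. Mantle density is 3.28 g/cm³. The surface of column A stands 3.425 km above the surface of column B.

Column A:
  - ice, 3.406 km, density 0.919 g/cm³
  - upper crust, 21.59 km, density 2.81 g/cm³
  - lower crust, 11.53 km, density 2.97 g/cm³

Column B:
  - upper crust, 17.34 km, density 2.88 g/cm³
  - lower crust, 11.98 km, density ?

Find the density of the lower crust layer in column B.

2.98 g/cm³

Take the compensation level at the base of the deeper column (depth z_c below the surface of column A) and equate Σ ρ_i t_i down to z_c; mantle fills any gap and the z_c terms cancel.
Column A: 3.406×0.919 + 21.59×2.81 + 11.53×2.97 + (z_c − 36.526)×3.28
Column B: 3.425×0 + 17.34×2.88 + 11.98×ρ + (z_c − 3.425 − 29.32)×3.28
The z_c×3.28 term appears on both sides and cancels. Collect the known terms of each column as K = Σ(ρt)_known − 3.28 × (depth of known layers): K_A = 98.042114 − 3.28×36.526 = −21.763166; K_B = 49.9392 − 3.28×(3.425 + 29.32) = −57.4644.
Balance: K_A = K_B + 11.98×ρ, so ρ = (K_A − K_B)/11.98 = 35.7012/11.98 = 2.98 g/cm³.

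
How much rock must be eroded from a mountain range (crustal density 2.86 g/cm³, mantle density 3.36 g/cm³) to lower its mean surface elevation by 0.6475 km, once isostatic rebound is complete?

Net drop Δ = e − u = e − e ρ_c/ρ_m = e (ρ_m − ρ_c)/ρ_m.
e = Δ ρ_m/(ρ_m − ρ_c) = 0.6475 km × 3.36/0.5 = 4.35 km.

4.35 km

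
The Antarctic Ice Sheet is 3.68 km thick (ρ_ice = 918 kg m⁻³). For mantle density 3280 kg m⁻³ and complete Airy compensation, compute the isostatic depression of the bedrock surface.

1.03 km

In Airy isostatic equilibrium: the ice load ρ_ice t is balanced by mantle displaced below, ρ_m s.
s = t ρ_ice / ρ_m = 3.68 km × 918/3280 = 1.03 km.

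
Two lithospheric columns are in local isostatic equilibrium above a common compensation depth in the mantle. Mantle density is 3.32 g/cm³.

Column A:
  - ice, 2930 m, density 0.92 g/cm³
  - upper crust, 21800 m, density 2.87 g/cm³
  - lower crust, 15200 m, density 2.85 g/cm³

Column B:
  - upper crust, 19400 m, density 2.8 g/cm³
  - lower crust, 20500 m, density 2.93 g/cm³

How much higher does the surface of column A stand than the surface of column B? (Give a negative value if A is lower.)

For any compensation level in the mantle, the mantle terms cancel and isostasy reduces to e = (Σt_A − Σt_B) − (Σ(ρt)_A − Σ(ρt)_B) / ρ_m.
Σt_A = 39930 m; Σt_B = 39900 m; Σ(ρt)_A = 108581.6; Σ(ρt)_B = 114385 (in m·g/cm³).
e = (39930 − 39900) − (108581.6 − 114385) / 3.32 = 1780 m.

1780 m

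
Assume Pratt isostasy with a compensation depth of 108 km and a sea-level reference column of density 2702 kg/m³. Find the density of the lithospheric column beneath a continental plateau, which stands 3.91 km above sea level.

Pratt balance: ρ_ref D = ρ (D + h).
ρ = ρ_ref D/(D + h) = 2702 × 108 km/(108 km + 3.91 km) = 2610 kg/m³.

2610 kg/m³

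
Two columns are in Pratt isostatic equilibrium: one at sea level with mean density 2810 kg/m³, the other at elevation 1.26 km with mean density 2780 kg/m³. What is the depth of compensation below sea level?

117 km

ρ_ref D = ρ (D + h) → D (ρ_ref − ρ) = ρ h.
D = ρ h/(ρ_ref − ρ) = 2780 × 1.26 km/(2810 − 2780) = 117 km.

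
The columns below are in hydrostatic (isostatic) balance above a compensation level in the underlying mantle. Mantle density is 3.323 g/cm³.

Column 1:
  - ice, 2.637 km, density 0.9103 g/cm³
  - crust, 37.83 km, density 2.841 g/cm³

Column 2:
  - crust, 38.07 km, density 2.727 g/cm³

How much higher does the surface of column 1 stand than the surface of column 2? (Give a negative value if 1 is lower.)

0.574 km

For any compensation level in the mantle, the mantle terms cancel and isostasy reduces to e = (Σt_1 − Σt_2) − (Σ(ρt)_1 − Σ(ρt)_2) / ρ_m.
Σt_1 = 40.467 km; Σt_2 = 38.07 km; Σ(ρt)_1 = 109.875491; Σ(ρt)_2 = 103.81689 (in km·g/cm³).
e = (40.467 − 38.07) − (109.875491 − 103.81689) / 3.323 = 0.574 km.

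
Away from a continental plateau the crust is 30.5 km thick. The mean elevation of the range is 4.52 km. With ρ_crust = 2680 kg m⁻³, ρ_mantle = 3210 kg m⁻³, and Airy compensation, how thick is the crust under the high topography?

Root depth r = h ρ_c / (ρ_m − ρ_c) = 4.52 km × 2680 / 530 = 22.86 km.
Total thickness = T + h + r = 30.5 km + 4.52 km + 22.86 km = 57.9 km.

57.9 km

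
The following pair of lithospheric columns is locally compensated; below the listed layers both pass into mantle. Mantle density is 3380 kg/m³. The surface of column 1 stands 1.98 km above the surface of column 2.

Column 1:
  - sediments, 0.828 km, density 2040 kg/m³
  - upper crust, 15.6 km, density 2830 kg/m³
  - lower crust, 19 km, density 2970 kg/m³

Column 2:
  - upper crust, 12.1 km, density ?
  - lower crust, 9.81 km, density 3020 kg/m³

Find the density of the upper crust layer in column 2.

2780 kg/m³

Take the compensation level at the base of the deeper column (depth z_c below the surface of column 1) and equate Σ ρ_i t_i down to z_c; mantle fills any gap and the z_c terms cancel.
Column 1: 0.828×2040 + 15.6×2830 + 19×2970 + (z_c − 35.428)×3380
Column 2: 1.98×0 + 12.1×ρ + 9.81×3020 + (z_c − 1.98 − 21.91)×3380
The z_c×3380 term appears on both sides and cancels. Collect the known terms of each column as K = Σ(ρt)_known − 3380 × (depth of known layers): K_1 = 102267.12 − 3380×35.428 = −17479.52; K_2 = 29626.2 − 3380×(1.98 + 21.91) = −51122.
Balance: K_1 = K_2 + 12.1×ρ, so ρ = (K_1 − K_2)/12.1 = 33642.5/12.1 = 2780 kg/m³.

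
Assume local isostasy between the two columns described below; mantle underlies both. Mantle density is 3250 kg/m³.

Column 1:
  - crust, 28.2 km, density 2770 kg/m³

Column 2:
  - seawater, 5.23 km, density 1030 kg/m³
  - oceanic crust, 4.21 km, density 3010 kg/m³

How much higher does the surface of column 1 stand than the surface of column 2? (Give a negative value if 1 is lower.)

0.282 km

For any compensation level in the mantle, the mantle terms cancel and isostasy reduces to e = (Σt_1 − Σt_2) − (Σ(ρt)_1 − Σ(ρt)_2) / ρ_m.
Σt_1 = 28.2 km; Σt_2 = 9.44 km; Σ(ρt)_1 = 78114; Σ(ρt)_2 = 18059 (in km·kg/m³).
e = (28.2 − 9.44) − (78114 − 18059) / 3250 = 0.282 km.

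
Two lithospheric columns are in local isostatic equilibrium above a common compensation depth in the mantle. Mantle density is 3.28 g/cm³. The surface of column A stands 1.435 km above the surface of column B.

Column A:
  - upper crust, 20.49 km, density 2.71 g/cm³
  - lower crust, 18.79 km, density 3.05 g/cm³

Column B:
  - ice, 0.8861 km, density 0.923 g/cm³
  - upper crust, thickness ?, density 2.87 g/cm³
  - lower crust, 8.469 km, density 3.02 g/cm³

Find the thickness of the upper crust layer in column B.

17.1 km

Take the compensation level at the base of the deeper column (depth z_c below the surface of column A) and equate Σ ρ_i t_i down to z_c; mantle fills any gap and the z_c terms cancel.
Column A: 20.49×2.71 + 18.79×3.05 + (z_c − 39.28)×3.28
Column B: 1.435×0 + 0.8861×0.923 + x×2.87 + 8.469×3.02 + (z_c − 1.435 − 9.3551 − x)×3.28
The z_c×3.28 term appears on both sides and cancels. Collect the known terms of each column as K = Σ(ρt)_known − 3.28 × (depth of known layers): K_A = 112.8374 − 3.28×39.28 = −16.001; K_B = 26.3942503 − 3.28×(1.435 + 9.3551) = −8.9972777.
Balance: K_A = K_B − x×(3.28 − 2.87), so x = (K_B − K_A)/(3.28 − 2.87) = 7.00372/0.41 = 17.1 km.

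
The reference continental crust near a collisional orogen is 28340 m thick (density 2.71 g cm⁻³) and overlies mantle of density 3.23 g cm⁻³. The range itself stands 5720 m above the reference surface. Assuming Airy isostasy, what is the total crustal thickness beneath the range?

Root depth r = h ρ_c / (ρ_m − ρ_c) = 5720 m × 2.71 / 0.52 = 29810 m.
Total thickness = T + h + r = 28340 m + 5720 m + 29810 m = 63900 m.

63900 m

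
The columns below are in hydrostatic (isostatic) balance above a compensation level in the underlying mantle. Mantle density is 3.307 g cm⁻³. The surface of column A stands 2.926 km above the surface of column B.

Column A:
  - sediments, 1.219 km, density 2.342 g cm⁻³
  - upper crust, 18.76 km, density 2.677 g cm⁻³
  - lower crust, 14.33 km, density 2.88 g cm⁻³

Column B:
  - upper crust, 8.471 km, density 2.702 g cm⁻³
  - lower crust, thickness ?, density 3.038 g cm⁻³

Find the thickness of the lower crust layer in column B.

16 km

Take the compensation level at the base of the deeper column (depth z_c below the surface of column A) and equate Σ ρ_i t_i down to z_c; mantle fills any gap and the z_c terms cancel.
Column A: 1.219×2.342 + 18.76×2.677 + 14.33×2.88 + (z_c − 34.309)×3.307
Column B: 2.926×0 + 8.471×2.702 + x×3.038 + (z_c − 2.926 − 8.471 − x)×3.307
The z_c×3.307 term appears on both sides and cancels. Collect the known terms of each column as K = Σ(ρt)_known − 3.307 × (depth of known layers): K_A = 94.345818 − 3.307×34.309 = −19.114045; K_B = 22.888642 − 3.307×(2.926 + 8.471) = −14.801237.
Balance: K_A = K_B − x×(3.307 − 3.038), so x = (K_B − K_A)/(3.307 − 3.038) = 4.31281/0.269 = 16 km.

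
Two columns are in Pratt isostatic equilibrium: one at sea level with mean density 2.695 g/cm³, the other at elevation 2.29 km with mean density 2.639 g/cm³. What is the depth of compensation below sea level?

108 km

ρ_ref D = ρ (D + h) → D (ρ_ref − ρ) = ρ h.
D = ρ h/(ρ_ref − ρ) = 2.639 × 2.29 km/(2.695 − 2.639) = 108 km.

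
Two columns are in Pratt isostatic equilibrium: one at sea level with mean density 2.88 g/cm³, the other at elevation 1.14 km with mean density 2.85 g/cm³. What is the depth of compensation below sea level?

108 km

ρ_ref D = ρ (D + h) → D (ρ_ref − ρ) = ρ h.
D = ρ h/(ρ_ref − ρ) = 2.85 × 1.14 km/(2.88 − 2.85) = 108 km.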